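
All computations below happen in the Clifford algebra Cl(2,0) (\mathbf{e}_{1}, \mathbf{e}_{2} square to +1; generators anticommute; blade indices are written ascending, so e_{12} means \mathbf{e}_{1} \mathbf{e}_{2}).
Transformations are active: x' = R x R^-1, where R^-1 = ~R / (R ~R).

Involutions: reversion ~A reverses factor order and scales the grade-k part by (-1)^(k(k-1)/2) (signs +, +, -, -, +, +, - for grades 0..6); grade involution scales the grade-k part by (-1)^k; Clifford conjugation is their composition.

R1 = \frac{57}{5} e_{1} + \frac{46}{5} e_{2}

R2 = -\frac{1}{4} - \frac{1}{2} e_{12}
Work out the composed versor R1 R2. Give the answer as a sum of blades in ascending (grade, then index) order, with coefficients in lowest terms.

Distribute over the terms of R1 (each basis-blade product reordered to ascending indices, repeated generators contracted through their squares):
(\frac{57}{5} e_{1}) R2 = -\frac{57}{20} e_{1} - \frac{57}{10} e_{2}
(\frac{46}{5} e_{2}) R2 = \frac{23}{5} e_{1} - \frac{23}{10} e_{2}
Summing the partial products and collecting blades:
Answer: \frac{7}{4} e_{1} - 8 e_{2}


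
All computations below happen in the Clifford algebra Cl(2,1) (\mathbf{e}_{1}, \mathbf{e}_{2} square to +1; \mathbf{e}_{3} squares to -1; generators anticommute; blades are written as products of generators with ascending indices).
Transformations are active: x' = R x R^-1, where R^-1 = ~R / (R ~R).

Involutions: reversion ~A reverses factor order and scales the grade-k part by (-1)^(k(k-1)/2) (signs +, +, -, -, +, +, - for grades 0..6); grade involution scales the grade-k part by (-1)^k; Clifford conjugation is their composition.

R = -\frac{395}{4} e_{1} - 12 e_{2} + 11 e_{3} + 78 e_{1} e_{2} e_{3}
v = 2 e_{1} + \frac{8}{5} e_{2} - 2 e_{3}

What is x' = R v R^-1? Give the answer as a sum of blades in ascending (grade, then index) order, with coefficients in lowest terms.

~R = -\frac{395}{4} e_{1} - 12 e_{2} + 11 e_{3} - 78 e_{1} e_{2} e_{3}, and R ~R = \frac{59049}{16}, so R^-1 = ~R / (\frac{59049}{16}).
R v = -\frac{1947}{10} + 22 e_{1} e_{2} + \frac{507}{10} e_{1} e_{3} + \frac{812}{5} e_{2} e_{3}
Answer: \frac{51002}{32805} e_{1} + \frac{19784}{10935} e_{2} + \frac{58042}{32805} e_{3}


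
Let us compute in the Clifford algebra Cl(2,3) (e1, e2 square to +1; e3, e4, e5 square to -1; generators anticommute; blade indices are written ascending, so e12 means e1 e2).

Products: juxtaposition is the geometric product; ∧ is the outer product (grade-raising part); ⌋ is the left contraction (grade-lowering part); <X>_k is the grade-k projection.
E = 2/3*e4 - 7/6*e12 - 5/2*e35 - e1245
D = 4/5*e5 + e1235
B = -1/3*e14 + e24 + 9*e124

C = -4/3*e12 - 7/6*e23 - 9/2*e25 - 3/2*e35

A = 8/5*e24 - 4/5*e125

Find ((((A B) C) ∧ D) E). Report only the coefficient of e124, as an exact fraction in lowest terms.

step 1: 8/5 + 72/5*e1 + 8/15*e12 - 36/5*e45 - 4/5*e145 - 4/15*e245
step 2: 32/45 - 96/5*e2 - 6/5*e4 - 32/15*e12 - 28/45*e13 - 12/5*e15 - 28/15*e23 - 162/5*e24 - 36/5*e25 - 54/5*e34 - 12/5*e35 - 84/5*e123 - 18/5*e124 - 324/5*e125 - 6/5*e134 - 108/5*e135 - 16/45*e145 - 2/5*e234 + 16/15*e245 + 14/45*e345 - 4/5*e1235 + 48/5*e1245 + 42/5*e2345 + 14/15*e12345
step 3: 128/225*e5 - 384/25*e25 - 24/25*e45 - 128/75*e125 - 112/225*e135 - 112/75*e235 - 648/25*e245 - 216/25*e345 - 2864/225*e1235 - 72/25*e1245 - 24/25*e1345 - 8/25*e2345 + 6/5*e12345
step 4: 72/25 + 5552/225*e1 - 56/15*e2 - 118/45*e3 + 1492/75*e4 - 592/225*e5 - 7376/225*e12 + 8/25*e13 - 324/25*e14 - 448/25*e15 + 936/25*e23 + 4/5*e24 - 432/25*e25 - 3404/225*e34 - 13912/675*e35 - 2524/675*e45 - 328/75*e123 - 803/225*e124 - 1744/675*e125 - 112/75*e134 - 536/225*e135 - 756/25*e145 - 14468/225*e234 + 248/675*e235 + 256/25*e245 + 7/5*e345 - 36/5*e1234 + 4/5*e1235 + 508/225*e1245 - 28/675*e1345 + 476/225*e2345 + 12532/675*e12345
Answer: -803/225


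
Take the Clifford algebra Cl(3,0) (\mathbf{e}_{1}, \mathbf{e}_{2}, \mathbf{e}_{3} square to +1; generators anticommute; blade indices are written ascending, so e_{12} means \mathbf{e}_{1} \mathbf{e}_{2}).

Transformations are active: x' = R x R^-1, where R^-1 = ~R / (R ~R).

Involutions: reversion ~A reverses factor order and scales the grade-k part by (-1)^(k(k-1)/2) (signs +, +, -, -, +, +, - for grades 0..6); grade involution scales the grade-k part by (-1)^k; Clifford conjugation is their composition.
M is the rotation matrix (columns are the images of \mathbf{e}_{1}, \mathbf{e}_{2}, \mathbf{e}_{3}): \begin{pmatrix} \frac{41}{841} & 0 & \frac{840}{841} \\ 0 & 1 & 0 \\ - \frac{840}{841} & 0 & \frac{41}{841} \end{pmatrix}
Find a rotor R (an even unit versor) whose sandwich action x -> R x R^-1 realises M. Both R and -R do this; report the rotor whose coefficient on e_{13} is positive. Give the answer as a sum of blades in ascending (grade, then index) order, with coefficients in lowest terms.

Method: write R = a + b12*e_{12} + b13*e_{13} + b23*e_{23} with a^2 + b12^2 + b13^2 + b23^2 = 1 (so R^-1 = ~R). Expanding the columns R e_j ~R gives tr M = 4a^2 - 1 and, from the antisymmetric part, M21 - M12 = -4a*b12, M13 - M31 = 4a*b13, M32 - M23 = -4a*b23.
Here tr M = \frac{923}{841}, so a^2 = (1 + tr M)/4 = \frac{441}{841} and a = ±\frac{21}{29}. Taking a = \frac{21}{29}: M21 - M12 = 0, M13 - M31 = \frac{1680}{841}, M32 - M23 = 0, giving b12 = 0, b13 = \frac{20}{29}, b23 = 0, i.e. R = \frac{21}{29} + \frac{20}{29} e_{13}.
Its e_{13} coefficient is already positive.
Answer: \frac{21}{29} + \frac{20}{29} e_{13}. Note: both R and -R realise this M (trace \frac{923}{841}); the covering map identifies them, and the e_{13}-coefficient sign is the tie-breaker.


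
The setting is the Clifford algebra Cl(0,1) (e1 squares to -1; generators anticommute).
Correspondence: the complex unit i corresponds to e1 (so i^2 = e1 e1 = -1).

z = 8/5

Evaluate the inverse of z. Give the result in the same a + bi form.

In blades: z = 8/5.
With qbar = 8/5 (scalar fixed, mapped units negated), z qbar = 64/25 (the sum of squared coefficients), so z^-1 = qbar / (64/25) = 5/8; translating back:
Answer: 5/8


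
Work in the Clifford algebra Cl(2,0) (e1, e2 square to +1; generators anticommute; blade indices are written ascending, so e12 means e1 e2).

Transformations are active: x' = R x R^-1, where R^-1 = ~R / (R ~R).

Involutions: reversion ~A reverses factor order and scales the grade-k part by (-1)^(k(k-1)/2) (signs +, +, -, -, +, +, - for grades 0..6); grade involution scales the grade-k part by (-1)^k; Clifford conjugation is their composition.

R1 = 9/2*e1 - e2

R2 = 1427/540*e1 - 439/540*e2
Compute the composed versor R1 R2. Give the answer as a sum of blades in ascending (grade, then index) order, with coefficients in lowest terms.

Distribute over the terms of R1 (each basis-blade product reordered to ascending indices, repeated generators contracted through their squares):
(9/2*e1) R2 = 1427/120 - 439/120*e12
(-e2) R2 = 439/540 + 1427/540*e12
Summing the partial products and collecting blades:
Answer: 13721/1080 - 1097/1080*e12


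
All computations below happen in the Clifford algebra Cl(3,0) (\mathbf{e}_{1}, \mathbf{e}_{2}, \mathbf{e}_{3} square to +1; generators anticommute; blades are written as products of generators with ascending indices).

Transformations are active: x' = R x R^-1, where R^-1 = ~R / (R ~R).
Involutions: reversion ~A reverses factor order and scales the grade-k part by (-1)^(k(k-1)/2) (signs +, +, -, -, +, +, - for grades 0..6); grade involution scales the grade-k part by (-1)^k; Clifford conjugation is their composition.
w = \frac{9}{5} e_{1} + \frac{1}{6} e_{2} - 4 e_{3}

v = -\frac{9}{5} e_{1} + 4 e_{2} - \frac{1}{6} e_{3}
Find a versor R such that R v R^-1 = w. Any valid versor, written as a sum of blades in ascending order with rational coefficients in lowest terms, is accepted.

R = v + w = \frac{25}{6} e_{2} - \frac{25}{6} e_{3} works: the equal norms (\frac{17341}{900}) guarantee its sandwich swaps v into w.
Answer: \frac{25}{6} e_{2} - \frac{25}{6} e_{3}


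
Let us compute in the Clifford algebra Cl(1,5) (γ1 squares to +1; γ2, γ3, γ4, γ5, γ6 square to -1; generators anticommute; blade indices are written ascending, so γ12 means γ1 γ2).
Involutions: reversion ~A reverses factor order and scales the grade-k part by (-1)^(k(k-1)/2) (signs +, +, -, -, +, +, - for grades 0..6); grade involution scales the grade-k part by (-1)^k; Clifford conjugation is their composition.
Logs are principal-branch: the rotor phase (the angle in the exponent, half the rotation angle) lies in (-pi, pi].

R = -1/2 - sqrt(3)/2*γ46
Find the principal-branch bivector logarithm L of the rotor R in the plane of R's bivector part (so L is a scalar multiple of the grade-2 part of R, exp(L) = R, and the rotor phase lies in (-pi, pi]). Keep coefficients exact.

The scalar part of R is -1/2, and that scalar determines the rotor phase on the principal branch; recovering the unit plane as bivector-part over sine of the phase gives L = phase * plane.
Concretely: cos(phase) = -1/2 gives phase = ±2*pi/3, and since phase/sin(phase) is even the sign is immaterial: L = (phase/sin(phase)) * <R>_2 = (4*sqrt(3)*pi/9) * <R>_2.
Answer: -2*pi/3*γ46


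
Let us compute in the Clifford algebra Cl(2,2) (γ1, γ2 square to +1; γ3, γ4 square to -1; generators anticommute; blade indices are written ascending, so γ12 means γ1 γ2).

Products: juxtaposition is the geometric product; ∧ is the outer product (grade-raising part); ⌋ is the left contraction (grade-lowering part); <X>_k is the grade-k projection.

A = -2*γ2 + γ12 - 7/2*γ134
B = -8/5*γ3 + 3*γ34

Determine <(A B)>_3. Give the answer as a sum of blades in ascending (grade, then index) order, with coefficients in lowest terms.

step 1: 21/2*γ1 + 28/5*γ14 + 16/5*γ23 - 8/5*γ123 - 6*γ234 + 3*γ1234
step 2: -8/5*γ123 - 6*γ234
Answer: -8/5*γ123 - 6*γ234


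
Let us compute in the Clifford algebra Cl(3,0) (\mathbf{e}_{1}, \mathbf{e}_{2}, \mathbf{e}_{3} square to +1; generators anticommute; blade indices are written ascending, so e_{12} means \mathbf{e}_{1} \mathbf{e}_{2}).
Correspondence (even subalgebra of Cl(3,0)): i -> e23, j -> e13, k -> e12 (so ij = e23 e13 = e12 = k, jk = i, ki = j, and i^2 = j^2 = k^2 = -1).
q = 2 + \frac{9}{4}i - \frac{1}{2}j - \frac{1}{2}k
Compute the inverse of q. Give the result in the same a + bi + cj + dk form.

In blades: q = 2 - \frac{1}{2} e_{12} - \frac{1}{2} e_{13} + \frac{9}{4} e_{23}.
With qbar = 2 + \frac{1}{2} e_{12} + \frac{1}{2} e_{13} - \frac{9}{4} e_{23} (scalar fixed, mapped units negated), q qbar = \frac{153}{16} (the sum of squared coefficients), so q^-1 = qbar / (\frac{153}{16}) = \frac{32}{153} + \frac{8}{153} e_{12} + \frac{8}{153} e_{13} - \frac{4}{17} e_{23}; translating back:
Answer: \frac{32}{153} - \frac{4}{17}i + \frac{8}{153}j + \frac{8}{153}k


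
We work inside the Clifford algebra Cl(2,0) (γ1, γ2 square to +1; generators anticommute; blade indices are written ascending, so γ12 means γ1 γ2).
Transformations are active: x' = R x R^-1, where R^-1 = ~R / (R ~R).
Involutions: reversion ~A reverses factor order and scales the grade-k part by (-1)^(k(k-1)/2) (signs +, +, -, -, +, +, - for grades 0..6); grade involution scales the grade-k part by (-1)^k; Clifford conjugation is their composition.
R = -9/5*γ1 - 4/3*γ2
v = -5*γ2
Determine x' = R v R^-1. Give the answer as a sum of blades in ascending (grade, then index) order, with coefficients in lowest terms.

~R = -9/5*γ1 - 4/3*γ2, and R ~R = 1129/225, so R^-1 = ~R / (1129/225).
R v = 20/3 + 9*γ12
Answer: -5400/1129*γ1 + 1645/1129*γ2


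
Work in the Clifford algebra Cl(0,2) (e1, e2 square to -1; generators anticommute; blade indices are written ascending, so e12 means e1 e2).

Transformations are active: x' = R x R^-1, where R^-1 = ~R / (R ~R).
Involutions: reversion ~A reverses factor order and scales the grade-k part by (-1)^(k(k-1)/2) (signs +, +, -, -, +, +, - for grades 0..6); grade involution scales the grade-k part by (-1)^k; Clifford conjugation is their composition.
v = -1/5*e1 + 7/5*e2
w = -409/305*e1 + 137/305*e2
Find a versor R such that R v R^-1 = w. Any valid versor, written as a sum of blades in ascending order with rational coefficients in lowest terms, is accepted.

The midline construction: v and w both square to -2, so reflecting in their sum -94/61*e1 + 564/305*e2 exchanges them.
Answer: -94/61*e1 + 564/305*e2


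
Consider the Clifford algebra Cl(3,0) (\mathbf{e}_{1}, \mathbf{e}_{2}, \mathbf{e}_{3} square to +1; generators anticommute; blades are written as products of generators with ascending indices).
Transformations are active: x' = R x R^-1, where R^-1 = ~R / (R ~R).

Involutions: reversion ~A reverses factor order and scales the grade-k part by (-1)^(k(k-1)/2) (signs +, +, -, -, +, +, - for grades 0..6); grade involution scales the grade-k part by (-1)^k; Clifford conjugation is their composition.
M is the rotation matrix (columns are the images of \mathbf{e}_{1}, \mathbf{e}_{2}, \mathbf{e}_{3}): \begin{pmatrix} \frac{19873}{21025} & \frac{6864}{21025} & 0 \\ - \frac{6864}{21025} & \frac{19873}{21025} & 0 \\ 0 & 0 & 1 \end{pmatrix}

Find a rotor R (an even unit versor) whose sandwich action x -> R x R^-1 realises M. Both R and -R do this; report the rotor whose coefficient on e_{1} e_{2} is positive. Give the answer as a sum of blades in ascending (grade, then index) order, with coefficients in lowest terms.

Method: write R = a + b12*e_{1} e_{2} + b13*e_{1} e_{3} + b23*e_{2} e_{3} with a^2 + b12^2 + b13^2 + b23^2 = 1 (so R^-1 = ~R). Expanding the columns R e_j ~R gives tr M = 4a^2 - 1 and, from the antisymmetric part, M21 - M12 = -4a*b12, M13 - M31 = 4a*b13, M32 - M23 = -4a*b23.
Here tr M = \frac{60771}{21025}, so a^2 = (1 + tr M)/4 = \frac{20449}{21025} and a = ±\frac{143}{145}. Taking a = \frac{143}{145}: M21 - M12 = -\frac{13728}{21025}, M13 - M31 = 0, M32 - M23 = 0, giving b12 = \frac{24}{145}, b13 = 0, b23 = 0, i.e. R = \frac{143}{145} + \frac{24}{145} e_{1} e_{2}.
Its e_{1} e_{2} coefficient is already positive.
Answer: \frac{143}{145} + \frac{24}{145} e_{1} e_{2}. Uniqueness: Spin(3) -> SO(3) maps R and -R to the same rotation of trace \frac{60771}{21025}; fixing the sign of the e_{1} e_{2} coefficient removes the ambiguity.


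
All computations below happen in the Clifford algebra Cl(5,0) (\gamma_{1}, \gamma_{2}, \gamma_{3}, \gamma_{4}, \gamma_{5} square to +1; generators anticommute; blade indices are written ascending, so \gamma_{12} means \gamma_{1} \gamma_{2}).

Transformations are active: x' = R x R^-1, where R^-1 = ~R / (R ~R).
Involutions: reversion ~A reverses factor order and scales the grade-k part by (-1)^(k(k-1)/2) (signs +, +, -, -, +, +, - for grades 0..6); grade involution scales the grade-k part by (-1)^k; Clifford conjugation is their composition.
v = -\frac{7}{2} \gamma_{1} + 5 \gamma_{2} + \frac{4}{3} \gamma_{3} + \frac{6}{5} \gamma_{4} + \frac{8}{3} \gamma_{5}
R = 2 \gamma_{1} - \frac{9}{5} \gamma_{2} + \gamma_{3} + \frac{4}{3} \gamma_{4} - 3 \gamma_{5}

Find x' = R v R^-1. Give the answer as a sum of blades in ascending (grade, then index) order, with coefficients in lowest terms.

~R = 2 \gamma_{1} - \frac{9}{5} \gamma_{2} + \gamma_{3} + \frac{4}{3} \gamma_{4} - 3 \gamma_{5}, and R ~R = \frac{4279}{225}, so R^-1 = ~R / (\frac{4279}{225}).
R v = -\frac{316}{15} + \frac{37}{10} \gamma_{12} + \frac{37}{6} \gamma_{13} + \frac{106}{15} \gamma_{14} - \frac{31}{6} \gamma_{15} - \frac{37}{5} \gamma_{23} - \frac{662}{75} \gamma_{24} + \frac{51}{5} \gamma_{25} - \frac{26}{45} \gamma_{34} + \frac{20}{3} \gamma_{35} + \frac{322}{45} \gamma_{45}
Answer: -\frac{7967}{8558} \gamma_{1} - \frac{4331}{4279} \gamma_{2} - \frac{45556}{12837} \gamma_{3} - \frac{88874}{21395} \gamma_{4} + \frac{51088}{12837} \gamma_{5}


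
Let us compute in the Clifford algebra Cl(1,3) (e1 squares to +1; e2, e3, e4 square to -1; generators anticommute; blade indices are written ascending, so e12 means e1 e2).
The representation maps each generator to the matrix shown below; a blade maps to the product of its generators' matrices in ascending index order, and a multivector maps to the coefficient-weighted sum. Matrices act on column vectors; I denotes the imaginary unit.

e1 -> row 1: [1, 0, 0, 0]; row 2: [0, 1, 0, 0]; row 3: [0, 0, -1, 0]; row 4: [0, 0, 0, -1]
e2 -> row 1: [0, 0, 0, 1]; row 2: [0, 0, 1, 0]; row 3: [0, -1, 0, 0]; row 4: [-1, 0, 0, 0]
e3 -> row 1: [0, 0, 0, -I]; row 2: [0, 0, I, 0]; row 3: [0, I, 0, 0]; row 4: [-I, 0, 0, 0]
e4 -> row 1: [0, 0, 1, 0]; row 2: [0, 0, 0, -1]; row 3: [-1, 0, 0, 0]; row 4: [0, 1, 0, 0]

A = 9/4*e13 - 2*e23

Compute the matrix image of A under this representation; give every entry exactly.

Bivector images (products of the table entries): rho(e13) = rho(e1)rho(e3) = row 1: [0, 0, 0, -I]; row 2: [0, 0, I, 0]; row 3: [0, -I, 0, 0]; row 4: [I, 0, 0, 0]; rho(e23) = rho(e2)rho(e3) = row 1: [-I, 0, 0, 0]; row 2: [0, I, 0, 0]; row 3: [0, 0, -I, 0]; row 4: [0, 0, 0, I].
M = (9/4)*rho(e13) + (-2)*rho(e23), summed entrywise:
Answer: row 1: [2*I, 0, 0, -9*I/4]; row 2: [0, -2*I, 9*I/4, 0]; row 3: [0, -9*I/4, 2*I, 0]; row 4: [9*I/4, 0, 0, -2*I]


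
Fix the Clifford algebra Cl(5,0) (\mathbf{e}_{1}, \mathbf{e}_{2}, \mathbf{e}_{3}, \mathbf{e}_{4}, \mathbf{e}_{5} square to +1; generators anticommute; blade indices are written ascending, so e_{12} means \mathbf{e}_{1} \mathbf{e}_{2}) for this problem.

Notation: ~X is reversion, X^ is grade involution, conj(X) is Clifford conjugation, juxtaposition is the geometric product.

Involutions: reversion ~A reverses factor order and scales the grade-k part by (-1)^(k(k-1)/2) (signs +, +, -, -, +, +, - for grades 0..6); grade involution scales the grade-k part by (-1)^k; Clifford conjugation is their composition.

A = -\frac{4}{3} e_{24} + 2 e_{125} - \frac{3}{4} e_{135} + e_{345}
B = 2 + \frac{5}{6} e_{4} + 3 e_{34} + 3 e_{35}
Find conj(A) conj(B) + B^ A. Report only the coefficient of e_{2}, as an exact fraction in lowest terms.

first term: -\frac{9}{4} e_{1} - \frac{10}{9} e_{2} - 3 e_{4} + 3 e_{5} + 4 e_{23} + \frac{8}{3} e_{24} + \frac{5}{6} e_{35} + 6 e_{123} + 4 e_{125} - \frac{3}{2} e_{135} + \frac{9}{4} e_{145} + 2 e_{345} + \frac{5}{3} e_{1245} - \frac{5}{8} e_{1345} + 4 e_{2345} - 6 e_{12345}
second term: \frac{9}{4} e_{1} - \frac{10}{9} e_{2} + 3 e_{4} - 3 e_{5} - 4 e_{23} - \frac{8}{3} e_{24} + \frac{5}{6} e_{35} + 6 e_{123} + 4 e_{125} - \frac{3}{2} e_{135} + \frac{9}{4} e_{145} + 2 e_{345} - \frac{5}{3} e_{1245} + \frac{5}{8} e_{1345} + 4 e_{2345} + 6 e_{12345}
Answer: -\frac{20}{9}


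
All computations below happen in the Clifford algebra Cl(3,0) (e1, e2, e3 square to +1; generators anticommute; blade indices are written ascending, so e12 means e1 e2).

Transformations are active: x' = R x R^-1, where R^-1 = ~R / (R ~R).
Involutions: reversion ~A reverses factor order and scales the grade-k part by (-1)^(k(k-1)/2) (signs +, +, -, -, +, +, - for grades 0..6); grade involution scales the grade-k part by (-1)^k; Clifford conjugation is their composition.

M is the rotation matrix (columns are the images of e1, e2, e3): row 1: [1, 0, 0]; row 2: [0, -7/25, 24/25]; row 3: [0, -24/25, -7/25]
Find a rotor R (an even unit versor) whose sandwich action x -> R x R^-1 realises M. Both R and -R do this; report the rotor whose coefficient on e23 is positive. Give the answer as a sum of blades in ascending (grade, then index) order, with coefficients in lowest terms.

Method: write R = a + b12*e12 + b13*e13 + b23*e23 with a^2 + b12^2 + b13^2 + b23^2 = 1 (so R^-1 = ~R). Expanding the columns R e_j ~R gives tr M = 4a^2 - 1 and, from the antisymmetric part, M21 - M12 = -4a*b12, M13 - M31 = 4a*b13, M32 - M23 = -4a*b23.
Here tr M = 11/25, so a^2 = (1 + tr M)/4 = 9/25 and a = ±3/5. Taking a = 3/5: M21 - M12 = 0, M13 - M31 = 0, M32 - M23 = -48/25, giving b12 = 0, b13 = 0, b23 = 4/5, i.e. R = 3/5 + 4/5*e23.
Its e23 coefficient is already positive.
Answer: 3/5 + 4/5*e23. Key observation: the double cover Spin(3) -> SO(3) sends R and -R to the same matrix (trace 11/25 here), so the stated sign of the e23 coefficient is what selects one sheet.


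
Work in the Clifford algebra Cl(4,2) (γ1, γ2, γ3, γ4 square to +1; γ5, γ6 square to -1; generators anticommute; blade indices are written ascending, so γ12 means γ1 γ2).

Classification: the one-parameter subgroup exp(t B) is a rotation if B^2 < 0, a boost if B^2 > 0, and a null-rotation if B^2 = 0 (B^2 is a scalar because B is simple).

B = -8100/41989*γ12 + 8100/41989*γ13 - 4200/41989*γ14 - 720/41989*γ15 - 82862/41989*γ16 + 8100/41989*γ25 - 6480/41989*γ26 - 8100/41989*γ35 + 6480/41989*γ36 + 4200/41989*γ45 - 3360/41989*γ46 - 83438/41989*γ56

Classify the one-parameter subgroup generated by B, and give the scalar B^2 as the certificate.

B^2 term by term: the squares give (-8100/41989)^2*(γ12)^2 + (8100/41989)^2*(γ13)^2 + (-4200/41989)^2*(γ14)^2 + (-720/41989)^2*(γ15)^2 + (-82862/41989)^2*(γ16)^2 + (8100/41989)^2*(γ25)^2 + (-6480/41989)^2*(γ26)^2 + (-8100/41989)^2*(γ35)^2 + (6480/41989)^2*(γ36)^2 + (4200/41989)^2*(γ45)^2 + (-3360/41989)^2*(γ46)^2 + (-83438/41989)^2*(γ56)^2 = 65610000/1763076121*(-1) + 65610000/1763076121*(-1) + 17640000/1763076121*(-1) + 518400/1763076121*(+1) + 6866111044/1763076121*(+1) + 65610000/1763076121*(+1) + 41990400/1763076121*(+1) + 65610000/1763076121*(+1) + 41990400/1763076121*(+1) + 17640000/1763076121*(+1) + 11289600/1763076121*(+1) + 6961899844/1763076121*(-1) = 0 (each basis 2-blade squares to minus the product of its generators' squares); cross terms between blades sharing an index anticommute and cancel; the commuting (index-disjoint) pairs give grade-4 terms 2*c*c'*(blade product), which cancel blade by blade — γ1235: 131220000/1763076121 - 131220000/1763076121 = 0; γ1236: -104976000/1763076121 + 104976000/1763076121 = 0; γ1245: -68040000/1763076121 + 68040000/1763076121 = 0; γ1246: 54432000/1763076121 - 54432000/1763076121 = 0; γ1256: 1351695600/1763076121 - 9331200/1763076121 - 1342364400/1763076121 = 0; γ1345: 68040000/1763076121 - 68040000/1763076121 = 0; γ1346: -54432000/1763076121 + 54432000/1763076121 = 0; γ1356: -1351695600/1763076121 + 9331200/1763076121 + 1342364400/1763076121 = 0; γ1456: 700879200/1763076121 - 4838400/1763076121 - 696040800/1763076121 = 0; γ2356: -104976000/1763076121 + 104976000/1763076121 = 0; γ2456: 54432000/1763076121 - 54432000/1763076121 = 0; γ3456: -54432000/1763076121 + 54432000/1763076121 = 0 — confirming B is simple. So B^2 = 0.
Answer: null-rotation, certificate B^2 = 0. Certificate logic: 0 is a conjugation-invariant scalar, so its sign fixes rotation versus boost versus null-rotation outright.


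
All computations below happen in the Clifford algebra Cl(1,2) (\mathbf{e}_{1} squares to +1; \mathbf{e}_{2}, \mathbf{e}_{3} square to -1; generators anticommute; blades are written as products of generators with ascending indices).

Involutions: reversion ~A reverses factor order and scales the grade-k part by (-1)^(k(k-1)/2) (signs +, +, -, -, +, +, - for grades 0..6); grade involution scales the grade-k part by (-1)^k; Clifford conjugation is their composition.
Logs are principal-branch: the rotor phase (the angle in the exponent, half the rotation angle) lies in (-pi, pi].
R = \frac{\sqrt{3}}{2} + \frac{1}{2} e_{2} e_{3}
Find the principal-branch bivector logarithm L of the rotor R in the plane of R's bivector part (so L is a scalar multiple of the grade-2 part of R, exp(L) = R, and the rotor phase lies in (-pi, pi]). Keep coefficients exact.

The scalar part of R is \frac{\sqrt{3}}{2}, which fixes the principal-branch rotor phase; the unit plane is then the bivector part divided by the sine of that phase, and L is that plane scaled by the phase.
Concretely: cos(phase) = \frac{\sqrt{3}}{2} gives phase = ±\frac{\pi}{6}, and since phase/sin(phase) is even the sign is immaterial: L = (phase/sin(phase)) * <R>_2 = (\frac{\pi}{3}) * <R>_2.
Answer: \frac{\pi}{6} e_{2} e_{3}


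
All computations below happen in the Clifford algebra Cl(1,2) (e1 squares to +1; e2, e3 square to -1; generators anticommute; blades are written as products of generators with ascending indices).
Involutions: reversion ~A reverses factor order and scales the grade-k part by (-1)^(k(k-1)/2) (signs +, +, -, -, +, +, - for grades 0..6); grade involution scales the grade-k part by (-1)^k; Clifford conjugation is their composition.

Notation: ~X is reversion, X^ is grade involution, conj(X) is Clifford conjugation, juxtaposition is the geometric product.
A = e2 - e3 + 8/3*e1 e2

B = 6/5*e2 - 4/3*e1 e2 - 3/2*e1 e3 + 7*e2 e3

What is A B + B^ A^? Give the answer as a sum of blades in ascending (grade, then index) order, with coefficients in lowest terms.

first term: -214/45 - 91/30*e1 - 7*e2 - 7*e3 - 56/3*e1 e3 + 26/5*e2 e3 + 17/6*e1 e2 e3
second term: -214/45 - 91/30*e1 - 7*e2 - 7*e3 + 56/3*e1 e3 - 26/5*e2 e3 - 17/6*e1 e2 e3
Answer: -428/45 - 91/15*e1 - 14*e2 - 14*e3


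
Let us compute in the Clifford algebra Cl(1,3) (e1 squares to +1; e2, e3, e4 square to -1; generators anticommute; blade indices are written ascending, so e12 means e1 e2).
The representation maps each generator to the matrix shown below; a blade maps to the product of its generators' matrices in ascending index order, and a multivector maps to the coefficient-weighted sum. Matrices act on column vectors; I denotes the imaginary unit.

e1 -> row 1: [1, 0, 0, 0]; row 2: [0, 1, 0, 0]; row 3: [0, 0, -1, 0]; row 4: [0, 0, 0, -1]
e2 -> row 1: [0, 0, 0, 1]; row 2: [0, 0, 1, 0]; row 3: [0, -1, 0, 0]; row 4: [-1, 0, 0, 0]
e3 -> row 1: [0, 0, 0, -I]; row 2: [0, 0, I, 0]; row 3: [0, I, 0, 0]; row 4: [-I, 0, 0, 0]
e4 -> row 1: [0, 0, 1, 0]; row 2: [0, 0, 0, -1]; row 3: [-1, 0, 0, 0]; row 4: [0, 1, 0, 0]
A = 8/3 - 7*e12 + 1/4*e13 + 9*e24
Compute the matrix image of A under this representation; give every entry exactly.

Bivector images (products of the table entries): rho(e12) = rho(e1)rho(e2) = row 1: [0, 0, 0, 1]; row 2: [0, 0, 1, 0]; row 3: [0, 1, 0, 0]; row 4: [1, 0, 0, 0]; rho(e13) = rho(e1)rho(e3) = row 1: [0, 0, 0, -I]; row 2: [0, 0, I, 0]; row 3: [0, -I, 0, 0]; row 4: [I, 0, 0, 0]; rho(e24) = rho(e2)rho(e4) = row 1: [0, 1, 0, 0]; row 2: [-1, 0, 0, 0]; row 3: [0, 0, 0, 1]; row 4: [0, 0, -1, 0].
M = (8/3)*1 + (-7)*rho(e12) + (1/4)*rho(e13) + (9)*rho(e24), summed entrywise (1 is the identity matrix):
Answer: row 1: [8/3, 9, 0, -7 - I/4]; row 2: [-9, 8/3, -7 + I/4, 0]; row 3: [0, -7 - I/4, 8/3, 9]; row 4: [-7 + I/4, 0, -9, 8/3]


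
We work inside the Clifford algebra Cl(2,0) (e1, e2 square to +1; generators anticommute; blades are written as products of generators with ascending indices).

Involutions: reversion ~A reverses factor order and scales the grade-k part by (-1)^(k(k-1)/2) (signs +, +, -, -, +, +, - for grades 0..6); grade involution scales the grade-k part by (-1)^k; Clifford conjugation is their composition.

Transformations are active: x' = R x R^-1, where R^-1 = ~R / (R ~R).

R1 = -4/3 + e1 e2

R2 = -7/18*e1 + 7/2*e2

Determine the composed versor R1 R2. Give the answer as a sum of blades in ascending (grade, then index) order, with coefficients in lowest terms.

Distribute over the terms of R1 (each basis-blade product reordered to ascending indices, repeated generators contracted through their squares):
(-4/3) R2 = 14/27*e1 - 14/3*e2
(e1 e2) R2 = 7/2*e1 + 7/18*e2
Summing the partial products and collecting blades:
Answer: 217/54*e1 - 77/18*e2


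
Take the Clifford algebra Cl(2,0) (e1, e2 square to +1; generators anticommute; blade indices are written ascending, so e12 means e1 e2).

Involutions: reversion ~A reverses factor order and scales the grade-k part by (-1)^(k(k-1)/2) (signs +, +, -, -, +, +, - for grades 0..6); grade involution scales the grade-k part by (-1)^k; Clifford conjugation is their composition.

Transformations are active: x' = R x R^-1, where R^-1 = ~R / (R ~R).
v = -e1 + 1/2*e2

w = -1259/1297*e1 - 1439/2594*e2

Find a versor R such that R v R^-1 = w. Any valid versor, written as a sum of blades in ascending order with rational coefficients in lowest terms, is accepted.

Sketch: the shared square 5/4 makes R = v + w = -2556/1297*e1 - 71/1297*e2 the natural versor; its sandwich fixes that direction, negates (v - w)/2, and sends v to w.
Answer: -2556/1297*e1 - 71/1297*e2


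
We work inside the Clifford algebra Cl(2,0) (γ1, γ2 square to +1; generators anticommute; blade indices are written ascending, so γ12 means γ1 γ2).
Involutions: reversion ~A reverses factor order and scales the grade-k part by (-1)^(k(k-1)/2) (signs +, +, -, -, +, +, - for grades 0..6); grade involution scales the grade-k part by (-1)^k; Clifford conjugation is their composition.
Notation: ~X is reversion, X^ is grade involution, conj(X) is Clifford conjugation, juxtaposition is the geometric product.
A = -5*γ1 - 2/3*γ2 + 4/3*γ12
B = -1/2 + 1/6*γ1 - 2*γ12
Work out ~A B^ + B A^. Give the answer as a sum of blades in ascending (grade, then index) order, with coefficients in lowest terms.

first term: -11/6 + 7/6*γ1 + 91/9*γ2 + 5/9*γ12
second term: 7/2 - 23/6*γ1 + 89/9*γ2 - 5/9*γ12
Answer: 5/3 - 8/3*γ1 + 20*γ2


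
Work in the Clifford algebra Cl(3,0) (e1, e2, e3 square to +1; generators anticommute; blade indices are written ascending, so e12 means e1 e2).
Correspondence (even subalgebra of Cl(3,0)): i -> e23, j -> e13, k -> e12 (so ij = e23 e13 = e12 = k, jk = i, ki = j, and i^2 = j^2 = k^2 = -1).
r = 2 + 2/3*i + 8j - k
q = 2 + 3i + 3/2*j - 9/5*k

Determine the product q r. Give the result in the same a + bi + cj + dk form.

In blades: q = 2 - 9/5*e12 + 3/2*e13 + 3*e23, r = 2 - e12 + 8*e13 + 2/3*e23.
Distribute q over r term by term (generator squares from the signature, products reordered to ascending indices): (2)*r = 4 - 2*e12 + 16*e13 + 4/3*e23; (-9/5*e12)*r = -9/5 - 18/5*e12 - 6/5*e13 + 72/5*e23; (3/2*e13)*r = -12 - e12 + 3*e13 - 3/2*e23; (3*e23)*r = -2 + 24*e12 + 3*e13 + 6*e23.
Sum: -59/5 + 87/5*e12 + 104/5*e13 + 607/30*e23; translating back through the correspondence:
Answer: -59/5 + 607/30*i + 104/5*j + 87/5*k


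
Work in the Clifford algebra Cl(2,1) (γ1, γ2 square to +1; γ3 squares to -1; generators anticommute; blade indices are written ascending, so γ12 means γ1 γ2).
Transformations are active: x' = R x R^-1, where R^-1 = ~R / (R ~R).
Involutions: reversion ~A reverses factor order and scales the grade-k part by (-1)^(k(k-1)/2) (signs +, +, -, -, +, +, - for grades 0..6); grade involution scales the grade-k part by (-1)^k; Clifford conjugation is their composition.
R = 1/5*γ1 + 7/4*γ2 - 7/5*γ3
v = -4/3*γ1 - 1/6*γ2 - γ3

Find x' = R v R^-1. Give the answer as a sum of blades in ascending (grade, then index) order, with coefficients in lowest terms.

~R = 1/5*γ1 + 7/4*γ2 - 7/5*γ3, and R ~R = 457/400, so R^-1 = ~R / (457/400).
R v = -47/24 + 23/10*γ12 - 31/15*γ13 - 119/60*γ23
Answer: 296/457*γ1 - 5331/914*γ2 + 7951/1371*γ3


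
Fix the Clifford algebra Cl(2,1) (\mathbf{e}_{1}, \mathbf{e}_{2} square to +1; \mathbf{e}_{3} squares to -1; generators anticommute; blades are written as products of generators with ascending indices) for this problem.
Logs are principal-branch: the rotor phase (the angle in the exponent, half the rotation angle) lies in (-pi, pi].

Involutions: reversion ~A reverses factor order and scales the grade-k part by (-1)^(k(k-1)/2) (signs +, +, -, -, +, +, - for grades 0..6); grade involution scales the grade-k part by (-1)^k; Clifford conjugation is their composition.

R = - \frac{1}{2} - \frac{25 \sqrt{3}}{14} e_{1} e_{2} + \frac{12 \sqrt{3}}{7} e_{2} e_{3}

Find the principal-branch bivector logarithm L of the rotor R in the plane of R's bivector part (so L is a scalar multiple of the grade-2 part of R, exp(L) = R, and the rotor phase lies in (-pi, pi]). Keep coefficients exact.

The scalar part of R is - \frac{1}{2}, and that scalar determines the rotor phase on the principal branch; recovering the unit plane as bivector-part over sine of the phase gives L = phase * plane.
Concretely: cos(phase) = - \frac{1}{2} gives phase = ±\frac{2 \pi}{3}, and since phase/sin(phase) is even the sign is immaterial: L = (phase/sin(phase)) * <R>_2 = (\frac{4 \sqrt{3} \pi}{9}) * <R>_2.
Answer: - \frac{50 \pi}{21} e_{1} e_{2} + \frac{16 \pi}{7} e_{2} e_{3}


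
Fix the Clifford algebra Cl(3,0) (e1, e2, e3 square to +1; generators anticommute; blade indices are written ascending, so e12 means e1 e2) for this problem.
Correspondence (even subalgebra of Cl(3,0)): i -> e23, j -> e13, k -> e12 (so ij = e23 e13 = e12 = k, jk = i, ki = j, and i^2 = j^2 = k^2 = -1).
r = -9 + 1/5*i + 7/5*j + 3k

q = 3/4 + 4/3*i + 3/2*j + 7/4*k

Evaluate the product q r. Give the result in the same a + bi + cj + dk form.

In blades: q = 3/4 + 7/4*e12 + 3/2*e13 + 4/3*e23, r = -9 + 3*e12 + 7/5*e13 + 1/5*e23.
Distribute q over r term by term (generator squares from the signature, products reordered to ascending indices): (3/4)*r = -27/4 + 9/4*e12 + 21/20*e13 + 3/20*e23; (7/4*e12)*r = -21/4 - 63/4*e12 + 7/20*e13 - 49/20*e23; (3/2*e13)*r = -21/10 - 3/10*e12 - 27/2*e13 + 9/2*e23; (4/3*e23)*r = -4/15 + 28/15*e12 - 4*e13 - 12*e23.
Sum: -431/30 - 179/15*e12 - 161/10*e13 - 49/5*e23; translating back through the correspondence:
Answer: -431/30 - 49/5*i - 161/10*j - 179/15*k


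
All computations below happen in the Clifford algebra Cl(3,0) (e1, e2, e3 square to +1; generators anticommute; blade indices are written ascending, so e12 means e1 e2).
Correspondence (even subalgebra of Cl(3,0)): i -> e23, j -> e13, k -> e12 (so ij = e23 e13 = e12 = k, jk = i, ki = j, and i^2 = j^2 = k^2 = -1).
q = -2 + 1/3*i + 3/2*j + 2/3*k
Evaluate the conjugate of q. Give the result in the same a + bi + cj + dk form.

In blades: q = -2 + 2/3*e12 + 3/2*e13 + 1/3*e23.
Quaternion conjugation is reversion on the even subalgebra: the scalar is fixed and every grade-2 blade flips sign, giving -2 - 2/3*e12 - 3/2*e13 - 1/3*e23; translating back:
Answer: -2 - 1/3*i - 3/2*j - 2/3*k


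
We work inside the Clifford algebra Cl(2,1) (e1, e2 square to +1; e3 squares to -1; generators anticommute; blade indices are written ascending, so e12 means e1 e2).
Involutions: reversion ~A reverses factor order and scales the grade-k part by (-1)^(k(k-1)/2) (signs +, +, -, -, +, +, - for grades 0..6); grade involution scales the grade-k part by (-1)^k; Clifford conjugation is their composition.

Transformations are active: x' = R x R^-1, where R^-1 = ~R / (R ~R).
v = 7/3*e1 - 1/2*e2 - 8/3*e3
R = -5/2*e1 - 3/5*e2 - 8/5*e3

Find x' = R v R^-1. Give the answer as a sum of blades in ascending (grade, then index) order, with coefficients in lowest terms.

~R = -5/2*e1 - 3/5*e2 - 8/5*e3, and R ~R = 81/20, so R^-1 = ~R / (81/20).
R v = -49/5 + 53/20*e12 + 52/5*e13 + 4/5*e23
Answer: 791/81*e1 + 919/270*e2 + 4216/405*e3


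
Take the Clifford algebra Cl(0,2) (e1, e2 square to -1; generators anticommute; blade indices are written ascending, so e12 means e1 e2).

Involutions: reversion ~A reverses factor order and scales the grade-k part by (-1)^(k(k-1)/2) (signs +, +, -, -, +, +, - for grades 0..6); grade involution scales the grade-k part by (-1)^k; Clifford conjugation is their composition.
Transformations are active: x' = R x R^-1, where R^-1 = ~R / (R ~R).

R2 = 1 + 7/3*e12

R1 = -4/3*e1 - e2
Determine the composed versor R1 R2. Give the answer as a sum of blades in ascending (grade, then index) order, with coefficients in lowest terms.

Distribute over the terms of R1 (each basis-blade product reordered to ascending indices, repeated generators contracted through their squares):
(-4/3*e1) R2 = -4/3*e1 + 28/9*e2
(-e2) R2 = -7/3*e1 - e2
Summing the partial products and collecting blades:
Answer: -11/3*e1 + 19/9*e2


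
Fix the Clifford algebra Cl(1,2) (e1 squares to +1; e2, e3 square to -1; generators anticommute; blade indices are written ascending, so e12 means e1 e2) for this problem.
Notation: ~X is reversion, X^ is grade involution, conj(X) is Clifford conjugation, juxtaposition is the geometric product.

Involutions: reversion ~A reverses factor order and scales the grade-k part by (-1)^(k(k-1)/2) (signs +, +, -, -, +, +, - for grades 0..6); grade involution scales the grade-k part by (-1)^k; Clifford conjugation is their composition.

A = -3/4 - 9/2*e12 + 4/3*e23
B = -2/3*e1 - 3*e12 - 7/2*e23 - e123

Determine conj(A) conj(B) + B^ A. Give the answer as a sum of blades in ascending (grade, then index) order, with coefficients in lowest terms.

first term: 109/6 - 11/6*e1 - 3*e2 - 9/2*e3 - 9/4*e12 - 79/4*e13 - 21/8*e23 - 5/36*e123
second term: 109/6 - 11/6*e1 - 3*e2 - 9/2*e3 + 9/4*e12 + 79/4*e13 + 21/8*e23 + 5/36*e123
Answer: 109/3 - 11/3*e1 - 6*e2 - 9*e3


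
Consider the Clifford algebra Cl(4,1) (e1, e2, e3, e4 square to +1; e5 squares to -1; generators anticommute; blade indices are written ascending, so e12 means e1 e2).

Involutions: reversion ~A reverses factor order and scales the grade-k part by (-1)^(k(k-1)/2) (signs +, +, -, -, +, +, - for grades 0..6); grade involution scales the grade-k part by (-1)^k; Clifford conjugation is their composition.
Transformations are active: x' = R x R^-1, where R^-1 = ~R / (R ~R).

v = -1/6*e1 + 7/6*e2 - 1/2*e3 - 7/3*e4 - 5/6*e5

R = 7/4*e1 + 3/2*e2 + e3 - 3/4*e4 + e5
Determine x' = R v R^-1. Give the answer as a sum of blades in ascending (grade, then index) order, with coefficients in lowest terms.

~R = 7/4*e1 + 3/2*e2 + e3 - 3/4*e4 + e5, and R ~R = 47/8, so R^-1 = ~R / (47/8).
R v = 85/24 + 55/24*e12 - 17/24*e13 - 101/24*e14 - 31/24*e15 - 23/12*e23 - 21/8*e24 - 29/12*e25 - 65/24*e34 - 1/3*e35 + 71/24*e45
Answer: 107/47*e1 + 181/282*e2 + 481/282*e3 + 403/282*e4 + 575/282*e5


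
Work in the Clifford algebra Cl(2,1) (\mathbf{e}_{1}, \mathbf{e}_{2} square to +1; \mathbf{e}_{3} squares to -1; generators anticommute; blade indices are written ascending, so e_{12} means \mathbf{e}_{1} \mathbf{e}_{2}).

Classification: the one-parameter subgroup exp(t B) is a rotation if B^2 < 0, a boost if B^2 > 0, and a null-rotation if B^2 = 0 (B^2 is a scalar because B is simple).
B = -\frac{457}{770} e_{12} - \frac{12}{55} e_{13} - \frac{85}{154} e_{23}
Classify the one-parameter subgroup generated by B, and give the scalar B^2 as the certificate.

B^2 term by term: the squares give (-\frac{457}{770})^2*(e_{12})^2 + (-\frac{12}{55})^2*(e_{13})^2 + (-\frac{85}{154})^2*(e_{23})^2 = \frac{208849}{592900}*(-1) + \frac{144}{3025}*(+1) + \frac{7225}{23716}*(+1) = 0 (each basis 2-blade squares to minus the product of its generators' squares); cross terms between blades sharing an index anticommute and cancel. So B^2 = 0.
Answer: null-rotation, certificate B^2 = 0. Why this suffices: the scalar 0 survives any versor conjugation, so its sign alone determines the class however B is presented.


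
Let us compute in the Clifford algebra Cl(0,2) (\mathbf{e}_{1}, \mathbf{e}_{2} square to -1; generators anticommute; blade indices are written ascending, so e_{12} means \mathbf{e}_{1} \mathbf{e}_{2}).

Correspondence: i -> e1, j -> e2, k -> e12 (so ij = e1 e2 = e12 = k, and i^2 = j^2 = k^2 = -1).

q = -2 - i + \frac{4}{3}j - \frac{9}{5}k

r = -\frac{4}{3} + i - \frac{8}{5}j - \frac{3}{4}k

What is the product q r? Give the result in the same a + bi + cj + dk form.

In blades: q = -2 - e_{1} + \frac{4}{3} e_{2} - \frac{9}{5} e_{12}, r = -\frac{4}{3} + e_{1} - \frac{8}{5} e_{2} - \frac{3}{4} e_{12}.
Distribute q over r term by term (generator squares from the signature, products reordered to ascending indices): (-2)*r = \frac{8}{3} - 2 e_{1} + \frac{16}{5} e_{2} + \frac{3}{2} e_{12}; (-e_{1})*r = 1 + \frac{4}{3} e_{1} - \frac{3}{4} e_{2} + \frac{8}{5} e_{12}; (\frac{4}{3} e_{2})*r = \frac{32}{15} - e_{1} - \frac{16}{9} e_{2} - \frac{4}{3} e_{12}; (-\frac{9}{5} e_{12})*r = -\frac{27}{20} - \frac{72}{25} e_{1} - \frac{9}{5} e_{2} + \frac{12}{5} e_{12}.
Sum: \frac{89}{20} - \frac{341}{75} e_{1} - \frac{203}{180} e_{2} + \frac{25}{6} e_{12}; translating back through the correspondence:
Answer: \frac{89}{20} - \frac{341}{75}i - \frac{203}{180}j + \frac{25}{6}k


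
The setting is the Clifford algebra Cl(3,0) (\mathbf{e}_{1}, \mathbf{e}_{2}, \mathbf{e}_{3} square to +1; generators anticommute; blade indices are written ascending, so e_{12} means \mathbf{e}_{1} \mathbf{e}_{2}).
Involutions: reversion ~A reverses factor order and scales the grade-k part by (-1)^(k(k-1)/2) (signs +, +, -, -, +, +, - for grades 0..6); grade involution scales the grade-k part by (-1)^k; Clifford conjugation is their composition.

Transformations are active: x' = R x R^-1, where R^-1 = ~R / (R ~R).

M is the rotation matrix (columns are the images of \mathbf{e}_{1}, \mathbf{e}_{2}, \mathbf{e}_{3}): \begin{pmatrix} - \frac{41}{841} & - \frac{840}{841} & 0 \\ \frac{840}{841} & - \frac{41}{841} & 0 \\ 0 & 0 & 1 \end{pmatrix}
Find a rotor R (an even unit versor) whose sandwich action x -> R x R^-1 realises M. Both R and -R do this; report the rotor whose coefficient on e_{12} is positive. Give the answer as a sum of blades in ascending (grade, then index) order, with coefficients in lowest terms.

Method: write R = a + b12*e_{12} + b13*e_{13} + b23*e_{23} with a^2 + b12^2 + b13^2 + b23^2 = 1 (so R^-1 = ~R). Expanding the columns R e_j ~R gives tr M = 4a^2 - 1 and, from the antisymmetric part, M21 - M12 = -4a*b12, M13 - M31 = 4a*b13, M32 - M23 = -4a*b23.
Here tr M = \frac{759}{841}, so a^2 = (1 + tr M)/4 = \frac{400}{841} and a = ±\frac{20}{29}. Taking a = \frac{20}{29}: M21 - M12 = \frac{1680}{841}, M13 - M31 = 0, M32 - M23 = 0, giving b12 = -\frac{21}{29}, b13 = 0, b23 = 0, i.e. R = \frac{20}{29} - \frac{21}{29} e_{12}.
Its e_{12} coefficient is negative, so report the other preimage -R.
Answer: -\frac{20}{29} + \frac{21}{29} e_{12}. Why the constraint matters: R and -R act identically through the sandwich — M has trace \frac{759}{841} either way — so only the sign condition on e_{12} picks one of the two preimages.
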